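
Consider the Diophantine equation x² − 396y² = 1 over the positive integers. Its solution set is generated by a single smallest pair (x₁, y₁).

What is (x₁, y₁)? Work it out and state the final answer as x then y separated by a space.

199 10

√396 = [19; 1,8,1,38, …], period ℓ=4 (even) → k=3
step 0: (19, 1)  from 19·(1,0) + (0,1)
…
step 2: (179, 9)  from 8·(20,1) + (19,1)
step 3: (199, 10)  from 1·(179,9) + (20,1)
fundamental: x₁=199, y₁=10  (since 39601 − 396·100 = 1)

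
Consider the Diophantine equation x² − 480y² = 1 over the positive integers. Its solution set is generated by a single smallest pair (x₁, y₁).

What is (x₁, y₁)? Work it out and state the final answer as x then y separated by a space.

241 11

√480 → a₀=21, period (1,9,1,42); ℓ=4 even so k=3
i=0: a=21 ⇒ p=21, q=1
…
i=2: a=9 ⇒ p=219, q=10
i=3: a=1 ⇒ p=241, q=11
fundamental: x₁=241, y₁=11  (since 58081 − 480·121 = 1)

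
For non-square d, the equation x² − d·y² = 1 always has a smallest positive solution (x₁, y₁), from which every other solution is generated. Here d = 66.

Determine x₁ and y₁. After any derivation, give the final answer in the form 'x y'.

65 8

√66 = [8; 8,16, …], period ℓ=2 (even) → k=1
step 0: (8, 1)  from 8·(1,0) + (0,1)
step 1: (65, 8)  from 8·(8,1) + (1,0)
(x₁, y₁) = (65, 8);  65² − 66·8² = 1 ✓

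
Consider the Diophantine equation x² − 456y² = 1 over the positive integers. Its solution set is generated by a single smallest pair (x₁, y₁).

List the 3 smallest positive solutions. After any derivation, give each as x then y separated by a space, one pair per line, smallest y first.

[21; 2,1,4,1,2,42] for √456; ℓ=6 ⇒ convergent index 5
a_0=21:  p_0=21·1+0=21,  q_0=21·0+1=1
…
a_3=4:  p_3=4·64+43=299,  q_3=4·3+2=14
a_4=1:  p_4=1·299+64=363,  q_4=1·14+3=17
a_5=2:  p_5=2·363+299=1025,  q_5=2·17+14=48
→ (1025, 48).  Check: 1025²=1050625, 456·48²=1050624, difference 1.
(x_2, y_2) = (1025·1025 + 456·48·48, 1025·48 + 48·1025) = (2101249, 98400)
(x_3, y_3) = (1025·2101249 + 456·48·98400, 1025·98400 + 48·2101249) = (4307559425, 201719952)

1025 48
2101249 98400
4307559425 201719952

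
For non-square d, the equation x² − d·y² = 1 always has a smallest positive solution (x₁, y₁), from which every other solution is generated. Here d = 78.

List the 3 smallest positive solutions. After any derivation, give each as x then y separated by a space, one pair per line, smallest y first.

53 6
5617 636
595349 67410

√78 → a₀=8, period (1,4,1,16); ℓ=4 even so k=3
step 0: (8, 1)  from 8·(1,0) + (0,1)
step 1: (9, 1)  from 1·(8,1) + (1,0)
step 2: (44, 5)  from 4·(9,1) + (8,1)
step 3: (53, 6)  from 1·(44,5) + (9,1)
→ (53, 6).  Check: 53²=2809, 78·6²=2808, difference 1.
(x_2, y_2) = (53·53 + 78·6·6, 53·6 + 6·53) = (5617, 636)
(x_3, y_3) = (53·5617 + 78·6·636, 53·636 + 6·5617) = (595349, 67410)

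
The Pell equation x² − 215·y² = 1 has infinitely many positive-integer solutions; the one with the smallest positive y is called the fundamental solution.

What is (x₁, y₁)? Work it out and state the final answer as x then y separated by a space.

d=215: √d = [14; 1,1,1,28] (ℓ=4, even), read p_3/q_3
k=0  a_k=14  p_k/q_k = 14/1
k=1  a_k=1  p_k/q_k = 15/1
k=2  a_k=1  p_k/q_k = 29/2
k=3  a_k=1  p_k/q_k = 44/3
(x₁, y₁) = (44, 3);  44² − 215·3² = 1 ✓

44 3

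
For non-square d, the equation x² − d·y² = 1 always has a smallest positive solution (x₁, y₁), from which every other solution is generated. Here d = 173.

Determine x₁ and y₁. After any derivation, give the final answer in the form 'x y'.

2499849 190060

√173 → a₀=13, period (6,1,1,6,26); ℓ=5 odd so k=9
step 0: (13, 1)  from 13·(1,0) + (0,1)
step 1: (79, 6)  from 6·(13,1) + (1,0)
…
step 4: (1118, 85)  from 6·(171,13) + (92,7)
step 5: (29239, 2223)  from 26·(1118,85) + (171,13)
step 6: (176552, 13423)  from 6·(29239,2223) + (1118,85)
step 7: (205791, 15646)  from 1·(176552,13423) + (29239,2223)
step 8: (382343, 29069)  from 1·(205791,15646) + (176552,13423)
step 9: (2499849, 190060)  from 6·(382343,29069) + (205791,15646)
fundamental: x₁=2499849, y₁=190060  (since 6249245022801 − 173·36122803600 = 1)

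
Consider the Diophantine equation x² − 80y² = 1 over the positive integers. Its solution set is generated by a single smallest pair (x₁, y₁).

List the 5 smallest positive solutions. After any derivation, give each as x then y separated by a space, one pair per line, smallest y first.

9 1
161 18
2889 323
51841 5796
930249 104005

√80 → a₀=8, period (1,16); ℓ=2 even so k=1
k=0  a_k=8  p_k/q_k = 8/1
k=1  a_k=1  p_k/q_k = 9/1
fundamental: x₁=9, y₁=1  (since 81 − 80·1 = 1)
(x_2, y_2) = (9·9 + 80·1·1, 9·1 + 1·9) = (161, 18)
(x_3, y_3) = (9·161 + 80·1·18, 9·18 + 1·161) = (2889, 323)
(x_4, y_4) = (9·2889 + 80·1·323, 9·323 + 1·2889) = (51841, 5796)
(x_5, y_5) = (9·51841 + 80·1·5796, 9·5796 + 1·51841) = (930249, 104005)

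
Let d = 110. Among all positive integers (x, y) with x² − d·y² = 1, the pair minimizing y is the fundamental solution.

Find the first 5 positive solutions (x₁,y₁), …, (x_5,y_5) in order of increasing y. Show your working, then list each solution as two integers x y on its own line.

[10; 2,20] for √110; ℓ=2 ⇒ convergent index 1
a_0=10:  p_0=10·1+0=10,  q_0=10·0+1=1
a_1=2:  p_1=2·10+1=21,  q_1=2·1+0=2
(x₁, y₁) = (21, 2);  21² − 110·2² = 1 ✓
(x_2, y_2) = (21·21 + 110·2·2, 21·2 + 2·21) = (881, 84)
(x_3, y_3) = (21·881 + 110·2·84, 21·84 + 2·881) = (36981, 3526)
(x_4, y_4) = (21·36981 + 110·2·3526, 21·3526 + 2·36981) = (1552321, 148008)
(x_5, y_5) = (21·1552321 + 110·2·148008, 21·148008 + 2·1552321) = (65160501, 6212810)

21 2
881 84
36981 3526
1552321 148008
65160501 6212810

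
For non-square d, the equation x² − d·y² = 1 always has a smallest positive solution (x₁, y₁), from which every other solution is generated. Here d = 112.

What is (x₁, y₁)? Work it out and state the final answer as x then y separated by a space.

127 12

√112 = [10; 1,1,2,1,1,20, …], period ℓ=6 (even) → k=5
a_0=10:  p_0=10·1+0=10,  q_0=10·0+1=1
…
a_2=1:  p_2=1·11+10=21,  q_2=1·1+1=2
…
a_4=1:  p_4=1·53+21=74,  q_4=1·5+2=7
a_5=1:  p_5=1·74+53=127,  q_5=1·7+5=12
fundamental: x₁=127, y₁=12  (since 16129 − 112·144 = 1)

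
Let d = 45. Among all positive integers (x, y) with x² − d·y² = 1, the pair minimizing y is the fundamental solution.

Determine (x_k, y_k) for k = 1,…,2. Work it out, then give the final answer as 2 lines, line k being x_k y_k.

√45 → a₀=6, period (1,2,2,2,1,12); ℓ=6 even so k=5
k=0  a_k=6  p_k/q_k = 6/1
…
k=2  a_k=2  p_k/q_k = 20/3
k=3  a_k=2  p_k/q_k = 47/7
k=4  a_k=2  p_k/q_k = 114/17
k=5  a_k=1  p_k/q_k = 161/24
fundamental: x₁=161, y₁=24  (since 25921 − 45·576 = 1)
(161+24√45)^2 = 51841 + 7728√45

161 24
51841 7728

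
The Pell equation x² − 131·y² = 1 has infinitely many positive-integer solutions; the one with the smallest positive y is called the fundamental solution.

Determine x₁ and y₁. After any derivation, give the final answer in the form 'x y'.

10610 927

[11; 2,4,11,4,2,22] for √131; ℓ=6 ⇒ convergent index 5
i=0: a=11 ⇒ p=11, q=1
i=1: a=2 ⇒ p=23, q=2
i=2: a=4 ⇒ p=103, q=9
i=3: a=11 ⇒ p=1156, q=101
i=4: a=4 ⇒ p=4727, q=413
i=5: a=2 ⇒ p=10610, q=927
(x₁, y₁) = (10610, 927);  10610² − 131·927² = 1 ✓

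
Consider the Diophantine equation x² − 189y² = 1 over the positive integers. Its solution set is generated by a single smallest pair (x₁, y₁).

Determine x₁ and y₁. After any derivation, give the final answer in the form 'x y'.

d=189: √d = [13; 1,2,1,26] (ℓ=4, even), read p_3/q_3
k=0  a_k=13  p_k/q_k = 13/1
k=1  a_k=1  p_k/q_k = 14/1
k=2  a_k=2  p_k/q_k = 41/3
k=3  a_k=1  p_k/q_k = 55/4
(x₁, y₁) = (55, 4);  55² − 189·4² = 1 ✓

55 4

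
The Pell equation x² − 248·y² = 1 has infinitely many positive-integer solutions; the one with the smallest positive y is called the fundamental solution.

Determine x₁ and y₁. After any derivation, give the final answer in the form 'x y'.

[15; 1,2,1,30] for √248; ℓ=4 ⇒ convergent index 3
i=0: a=15 ⇒ p=15, q=1
i=1: a=1 ⇒ p=16, q=1
i=2: a=2 ⇒ p=47, q=3
i=3: a=1 ⇒ p=63, q=4
(x₁, y₁) = (63, 4);  63² − 248·4² = 1 ✓

63 4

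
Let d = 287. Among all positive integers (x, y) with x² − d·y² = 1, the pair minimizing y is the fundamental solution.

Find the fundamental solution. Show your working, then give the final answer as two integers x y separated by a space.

288 17

d=287: √d = [16; 1,15,1,32] (ℓ=4, even), read p_3/q_3
k=0  a_k=16  p_k/q_k = 16/1
…
k=2  a_k=15  p_k/q_k = 271/16
k=3  a_k=1  p_k/q_k = 288/17
(x₁, y₁) = (288, 17);  288² − 287·17² = 1 ✓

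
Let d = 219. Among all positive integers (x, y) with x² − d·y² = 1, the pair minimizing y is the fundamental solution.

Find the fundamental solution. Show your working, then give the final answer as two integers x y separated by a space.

74 5

[14; 1,3,1,28] for √219; ℓ=4 ⇒ convergent index 3
k=0  a_k=14  p_k/q_k = 14/1
…
k=2  a_k=3  p_k/q_k = 59/4
k=3  a_k=1  p_k/q_k = 74/5
fundamental: x₁=74, y₁=5  (since 5476 − 219·25 = 1)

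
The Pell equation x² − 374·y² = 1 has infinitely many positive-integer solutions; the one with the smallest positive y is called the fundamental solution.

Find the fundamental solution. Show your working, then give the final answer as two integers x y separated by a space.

3365 174

√374 → a₀=19, period (2,1,18,1,2,38); ℓ=6 even so k=5
i=0: a=19 ⇒ p=19, q=1
i=1: a=2 ⇒ p=39, q=2
i=2: a=1 ⇒ p=58, q=3
i=3: a=18 ⇒ p=1083, q=56
i=4: a=1 ⇒ p=1141, q=59
i=5: a=2 ⇒ p=3365, q=174
(x₁, y₁) = (3365, 174);  3365² − 374·174² = 1 ✓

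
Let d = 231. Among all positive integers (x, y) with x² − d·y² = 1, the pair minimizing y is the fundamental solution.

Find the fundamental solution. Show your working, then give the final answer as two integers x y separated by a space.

d=231: √d = [15; 5,30] (ℓ=2, even), read p_1/q_1
k=0  a_k=15  p_k/q_k = 15/1
k=1  a_k=5  p_k/q_k = 76/5
fundamental: x₁=76, y₁=5  (since 5776 − 231·25 = 1)

76 5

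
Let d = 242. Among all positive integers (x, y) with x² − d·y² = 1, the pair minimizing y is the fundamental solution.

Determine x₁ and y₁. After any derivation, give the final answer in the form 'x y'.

d=242: √d = [15; 1,1,3,1,14,1,3,1,1,30] (ℓ=10, even), read p_9/q_9
step 0: (15, 1)  from 15·(1,0) + (0,1)
…
step 3: (109, 7)  from 3·(31,2) + (16,1)
…
step 6: (2209, 142)  from 1·(2069,133) + (140,9)
step 7: (8696, 559)  from 3·(2209,142) + (2069,133)
step 8: (10905, 701)  from 1·(8696,559) + (2209,142)
step 9: (19601, 1260)  from 1·(10905,701) + (8696,559)
→ (19601, 1260).  Check: 19601²=384199201, 242·1260²=384199200, difference 1.

19601 1260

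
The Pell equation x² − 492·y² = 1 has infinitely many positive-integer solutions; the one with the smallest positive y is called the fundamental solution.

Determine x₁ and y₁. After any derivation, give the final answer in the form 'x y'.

√492 → a₀=22, period (5,1,1,10,1,1,5,44); ℓ=8 even so k=7
step 0: (22, 1)  from 22·(1,0) + (0,1)
step 1: (111, 5)  from 5·(22,1) + (1,0)
step 2: (133, 6)  from 1·(111,5) + (22,1)
step 3: (244, 11)  from 1·(133,6) + (111,5)
step 4: (2573, 116)  from 10·(244,11) + (133,6)
step 5: (2817, 127)  from 1·(2573,116) + (244,11)
step 6: (5390, 243)  from 1·(2817,127) + (2573,116)
step 7: (29767, 1342)  from 5·(5390,243) + (2817,127)
→ (29767, 1342).  Check: 29767²=886074289, 492·1342²=886074288, difference 1.

29767 1342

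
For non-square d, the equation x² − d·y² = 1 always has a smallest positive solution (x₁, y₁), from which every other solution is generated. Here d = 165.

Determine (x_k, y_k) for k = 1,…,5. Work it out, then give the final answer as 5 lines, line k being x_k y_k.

√165 → a₀=12, period (1,5,2,5,1,24); ℓ=6 even so k=5
k=0  a_k=12  p_k/q_k = 12/1
k=1  a_k=1  p_k/q_k = 13/1
…
k=3  a_k=2  p_k/q_k = 167/13
k=4  a_k=5  p_k/q_k = 912/71
k=5  a_k=1  p_k/q_k = 1079/84
(x₁, y₁) = (1079, 84);  1079² − 165·84² = 1 ✓
(1079+84√165)^2 = 2328481 + 181272√165
(1079+84√165)^3 = 5024860919 + 391184892√165
(1079+84√165)^4 = 10843647534721 + 844176815664√165
(1079+84√165)^5 = 23400586355066999 + 1821733177018020√165

1079 84
2328481 181272
5024860919 391184892
10843647534721 844176815664
23400586355066999 1821733177018020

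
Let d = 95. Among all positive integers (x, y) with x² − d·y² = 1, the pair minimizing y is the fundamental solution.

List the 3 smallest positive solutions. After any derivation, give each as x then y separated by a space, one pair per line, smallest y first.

39 4
3041 312
237159 24332

[9; 1,2,1,18] for √95; ℓ=4 ⇒ convergent index 3
step 0: (9, 1)  from 9·(1,0) + (0,1)
step 1: (10, 1)  from 1·(9,1) + (1,0)
step 2: (29, 3)  from 2·(10,1) + (9,1)
step 3: (39, 4)  from 1·(29,3) + (10,1)
→ (39, 4).  Check: 39²=1521, 95·4²=1520, difference 1.
k=2:  x_2 = 39·39+95·4·4 = 3041,  y_2 = 39·4+4·39 = 312
k=3:  x_3 = 39·3041+95·4·312 = 237159,  y_3 = 39·312+4·3041 = 24332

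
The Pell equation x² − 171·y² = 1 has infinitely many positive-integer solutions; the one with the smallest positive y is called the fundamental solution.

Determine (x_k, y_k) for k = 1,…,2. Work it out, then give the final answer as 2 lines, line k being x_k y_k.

170 13
57799 4420

√171 = [13; 13,26, …], period ℓ=2 (even) → k=1
a_0=13:  p_0=13·1+0=13,  q_0=13·0+1=1
a_1=13:  p_1=13·13+1=170,  q_1=13·1+0=13
→ (170, 13).  Check: 170²=28900, 171·13²=28899, difference 1.
(170+13√171)^2 = 57799 + 4420√171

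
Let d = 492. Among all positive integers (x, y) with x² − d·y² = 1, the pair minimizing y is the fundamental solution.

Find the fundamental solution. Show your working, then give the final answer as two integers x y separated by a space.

29767 1342

√492 = [22; 5,1,1,10,1,1,5,44, …], period ℓ=8 (even) → k=7
i=0: a=22 ⇒ p=22, q=1
…
i=2: a=1 ⇒ p=133, q=6
i=3: a=1 ⇒ p=244, q=11
…
i=5: a=1 ⇒ p=2817, q=127
i=6: a=1 ⇒ p=5390, q=243
i=7: a=5 ⇒ p=29767, q=1342
(x₁, y₁) = (29767, 1342);  29767² − 492·1342² = 1 ✓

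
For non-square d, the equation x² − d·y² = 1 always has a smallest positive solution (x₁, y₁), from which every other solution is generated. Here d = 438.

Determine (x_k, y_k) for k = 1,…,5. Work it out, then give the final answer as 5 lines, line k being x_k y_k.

293 14
171697 8204
100614149 4807530
58959719617 2817204376
34550295081413 1650876956806

√438 → a₀=20, period (1,12,1,40); ℓ=4 even so k=3
k=0  a_k=20  p_k/q_k = 20/1
…
k=2  a_k=12  p_k/q_k = 272/13
k=3  a_k=1  p_k/q_k = 293/14
(x₁, y₁) = (293, 14);  293² − 438·14² = 1 ✓
(x_2, y_2) = (293·293 + 438·14·14, 293·14 + 14·293) = (171697, 8204)
(x_3, y_3) = (293·171697 + 438·14·8204, 293·8204 + 14·171697) = (100614149, 4807530)
(x_4, y_4) = (293·100614149 + 438·14·4807530, 293·4807530 + 14·100614149) = (58959719617, 2817204376)
(x_5, y_5) = (293·58959719617 + 438·14·2817204376, 293·2817204376 + 14·58959719617) = (34550295081413, 1650876956806)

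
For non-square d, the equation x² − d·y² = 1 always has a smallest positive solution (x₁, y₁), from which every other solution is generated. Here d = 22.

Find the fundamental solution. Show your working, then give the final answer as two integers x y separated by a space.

197 42

[4; 1,2,4,2,1,8] for √22; ℓ=6 ⇒ convergent index 5
step 0: (4, 1)  from 4·(1,0) + (0,1)
…
step 2: (14, 3)  from 2·(5,1) + (4,1)
step 3: (61, 13)  from 4·(14,3) + (5,1)
step 4: (136, 29)  from 2·(61,13) + (14,3)
step 5: (197, 42)  from 1·(136,29) + (61,13)
→ (197, 42).  Check: 197²=38809, 22·42²=38808, difference 1.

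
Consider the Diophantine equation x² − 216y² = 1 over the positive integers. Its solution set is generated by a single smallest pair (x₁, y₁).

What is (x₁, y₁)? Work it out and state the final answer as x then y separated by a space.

√216 → a₀=14, period (1,2,3,2,1,28); ℓ=6 even so k=5
step 0: (14, 1)  from 14·(1,0) + (0,1)
step 1: (15, 1)  from 1·(14,1) + (1,0)
step 2: (44, 3)  from 2·(15,1) + (14,1)
step 3: (147, 10)  from 3·(44,3) + (15,1)
step 4: (338, 23)  from 2·(147,10) + (44,3)
step 5: (485, 33)  from 1·(338,23) + (147,10)
→ (485, 33).  Check: 485²=235225, 216·33²=235224, difference 1.

485 33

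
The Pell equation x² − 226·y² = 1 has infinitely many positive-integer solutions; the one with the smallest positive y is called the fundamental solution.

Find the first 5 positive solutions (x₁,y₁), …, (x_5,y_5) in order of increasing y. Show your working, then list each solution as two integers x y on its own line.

451 30
406801 27060
366934051 24408090
330974107201 22016070120
298538277761251 19858470840150

√226 → a₀=15, period (30); ℓ=1 odd so k=1
i=0: a=15 ⇒ p=15, q=1
i=1: a=30 ⇒ p=451, q=30
→ (451, 30).  Check: 451²=203401, 226·30²=203400, difference 1.
(451+30√226)^2 = 406801 + 27060√226
(451+30√226)^3 = 366934051 + 24408090√226
(451+30√226)^4 = 330974107201 + 22016070120√226
(451+30√226)^5 = 298538277761251 + 19858470840150√226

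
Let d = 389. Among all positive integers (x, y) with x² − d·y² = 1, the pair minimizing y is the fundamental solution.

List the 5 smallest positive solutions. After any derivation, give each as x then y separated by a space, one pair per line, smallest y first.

3287049 166660
21609382256801 1095639172680
142062196675667653449 7202839293837075980
933930803041091759821507201 47352171395934637886793360
6139752624410693193862375179426249 311297815269663908222998617313300

√389 = [19; 1,2,1,1,1,1,2,1,38, …], period ℓ=9 (odd) → k=17
i=0: a=19 ⇒ p=19, q=1
…
i=3: a=1 ⇒ p=79, q=4
i=4: a=1 ⇒ p=138, q=7
…
i=6: a=1 ⇒ p=355, q=18
…
i=11: a=2 ⇒ p=151493, q=7681
i=12: a=1 ⇒ p=202418, q=10263
…
i=16: a=2 ⇒ p=2376809, q=120509
i=17: a=1 ⇒ p=3287049, q=166660
(x₁, y₁) = (3287049, 166660);  3287049² − 389·166660² = 1 ✓
n=2: (3287049,166660)∘(3287049,166660) = (3287049·3287049+389·166660·166660, 3287049·166660+166660·3287049) = (21609382256801,1095639172680)
n=3: (21609382256801,1095639172680)∘(3287049,166660) = (3287049·21609382256801+389·166660·1095639172680, 3287049·1095639172680+166660·21609382256801) = (142062196675667653449,7202839293837075980)
n=4: (142062196675667653449,7202839293837075980)∘(3287049,166660) = (3287049·142062196675667653449+389·166660·7202839293837075980, 3287049·7202839293837075980+166660·142062196675667653449) = (933930803041091759821507201,47352171395934637886793360)
n=5: (933930803041091759821507201,47352171395934637886793360)∘(3287049,166660) = (3287049·933930803041091759821507201+389·166660·47352171395934637886793360, 3287049·47352171395934637886793360+166660·933930803041091759821507201) = (6139752624410693193862375179426249,311297815269663908222998617313300)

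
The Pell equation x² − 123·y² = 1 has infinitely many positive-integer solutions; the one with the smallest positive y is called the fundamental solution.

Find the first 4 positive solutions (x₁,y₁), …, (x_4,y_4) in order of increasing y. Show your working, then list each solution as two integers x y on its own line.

122 11
29767 2684
7263026 654885
1772148577 159789256

[11; 11,22] for √123; ℓ=2 ⇒ convergent index 1
a_0=11:  p_0=11·1+0=11,  q_0=11·0+1=1
a_1=11:  p_1=11·11+1=122,  q_1=11·1+0=11
(x₁, y₁) = (122, 11);  122² − 123·11² = 1 ✓
k=2:  x_2 = 122·122+123·11·11 = 29767,  y_2 = 122·11+11·122 = 2684
k=3:  x_3 = 122·29767+123·11·2684 = 7263026,  y_3 = 122·2684+11·29767 = 654885
k=4:  x_4 = 122·7263026+123·11·654885 = 1772148577,  y_4 = 122·654885+11·7263026 = 159789256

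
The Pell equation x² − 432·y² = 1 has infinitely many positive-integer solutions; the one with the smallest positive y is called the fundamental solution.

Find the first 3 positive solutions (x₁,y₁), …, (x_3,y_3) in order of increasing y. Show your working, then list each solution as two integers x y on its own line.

1351 65
3650401 175630
9863382151 474552195

[20; 1,3,1,1,1,3,1,40] for √432; ℓ=8 ⇒ convergent index 7
a_0=20:  p_0=20·1+0=20,  q_0=20·0+1=1
…
a_3=1:  p_3=1·83+21=104,  q_3=1·4+1=5
…
a_6=3:  p_6=3·291+187=1060,  q_6=3·14+9=51
a_7=1:  p_7=1·1060+291=1351,  q_7=1·51+14=65
(x₁, y₁) = (1351, 65);  1351² − 432·65² = 1 ✓
(1351+65√432)^2 = 3650401 + 175630√432
(1351+65√432)^3 = 9863382151 + 474552195√432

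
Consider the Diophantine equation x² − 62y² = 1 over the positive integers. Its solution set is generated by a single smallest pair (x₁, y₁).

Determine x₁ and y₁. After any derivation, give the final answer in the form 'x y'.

63 8

√62 → a₀=7, period (1,6,1,14); ℓ=4 even so k=3
step 0: (7, 1)  from 7·(1,0) + (0,1)
…
step 2: (55, 7)  from 6·(8,1) + (7,1)
step 3: (63, 8)  from 1·(55,7) + (8,1)
(x₁, y₁) = (63, 8);  63² − 62·8² = 1 ✓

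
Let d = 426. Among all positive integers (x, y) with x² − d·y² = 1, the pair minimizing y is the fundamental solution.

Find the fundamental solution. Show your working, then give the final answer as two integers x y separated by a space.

88751 4300

√426 → a₀=20, period (1,1,1,3,2,6,2,3,1,1,1,40); ℓ=12 even so k=11
a_0=20:  p_0=20·1+0=20,  q_0=20·0+1=1
a_1=1:  p_1=1·20+1=21,  q_1=1·1+0=1
a_2=1:  p_2=1·21+20=41,  q_2=1·1+1=2
a_3=1:  p_3=1·41+21=62,  q_3=1·2+1=3
…
a_8=3:  p_8=3·7162+3323=24809,  q_8=3·347+161=1202
a_9=1:  p_9=1·24809+7162=31971,  q_9=1·1202+347=1549
a_10=1:  p_10=1·31971+24809=56780,  q_10=1·1549+1202=2751
a_11=1:  p_11=1·56780+31971=88751,  q_11=1·2751+1549=4300
→ (88751, 4300).  Check: 88751²=7876740001, 426·4300²=7876740000, difference 1.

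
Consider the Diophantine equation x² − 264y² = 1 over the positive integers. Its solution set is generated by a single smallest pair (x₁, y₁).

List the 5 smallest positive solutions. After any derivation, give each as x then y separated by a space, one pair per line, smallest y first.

65 4
8449 520
1098305 67596
142771201 8786960
18559157825 1142237204

√264 = [16; 4,32, …], period ℓ=2 (even) → k=1
k=0  a_k=16  p_k/q_k = 16/1
k=1  a_k=4  p_k/q_k = 65/4
(x₁, y₁) = (65, 4);  65² − 264·4² = 1 ✓
(x_2, y_2) = (65·65 + 264·4·4, 65·4 + 4·65) = (8449, 520)
(x_3, y_3) = (65·8449 + 264·4·520, 65·520 + 4·8449) = (1098305, 67596)
(x_4, y_4) = (65·1098305 + 264·4·67596, 65·67596 + 4·1098305) = (142771201, 8786960)
(x_5, y_5) = (65·142771201 + 264·4·8786960, 65·8786960 + 4·142771201) = (18559157825, 1142237204)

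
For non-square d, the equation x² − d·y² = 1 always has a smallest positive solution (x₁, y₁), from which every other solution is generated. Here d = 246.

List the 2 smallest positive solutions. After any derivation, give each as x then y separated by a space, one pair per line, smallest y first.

[15; 1,2,5,1,14,1,5,2,1,30] for √246; ℓ=10 ⇒ convergent index 9
a_0=15:  p_0=15·1+0=15,  q_0=15·0+1=1
a_1=1:  p_1=1·15+1=16,  q_1=1·1+0=1
…
a_4=1:  p_4=1·251+47=298,  q_4=1·16+3=19
…
a_6=1:  p_6=1·4423+298=4721,  q_6=1·282+19=301
…
a_8=2:  p_8=2·28028+4721=60777,  q_8=2·1787+301=3875
a_9=1:  p_9=1·60777+28028=88805,  q_9=1·3875+1787=5662
fundamental: x₁=88805, y₁=5662  (since 7886328025 − 246·32058244 = 1)
(88805+5662√246)^2 = 15772656049 + 1005627820√246

88805 5662
15772656049 1005627820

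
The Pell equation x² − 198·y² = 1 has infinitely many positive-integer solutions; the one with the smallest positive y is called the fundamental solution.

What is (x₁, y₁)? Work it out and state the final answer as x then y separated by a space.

d=198: √d = [14; 14,28] (ℓ=2, even), read p_1/q_1
step 0: (14, 1)  from 14·(1,0) + (0,1)
step 1: (197, 14)  from 14·(14,1) + (1,0)
→ (197, 14).  Check: 197²=38809, 198·14²=38808, difference 1.

197 14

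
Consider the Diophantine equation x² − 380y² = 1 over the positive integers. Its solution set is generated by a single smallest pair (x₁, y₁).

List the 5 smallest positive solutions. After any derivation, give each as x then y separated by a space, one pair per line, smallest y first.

d=380: √d = [19; 2,38] (ℓ=2, even), read p_1/q_1
i=0: a=19 ⇒ p=19, q=1
i=1: a=2 ⇒ p=39, q=2
fundamental: x₁=39, y₁=2  (since 1521 − 380·4 = 1)
(x_2, y_2) = (39·39 + 380·2·2, 39·2 + 2·39) = (3041, 156)
(x_3, y_3) = (39·3041 + 380·2·156, 39·156 + 2·3041) = (237159, 12166)
(x_4, y_4) = (39·237159 + 380·2·12166, 39·12166 + 2·237159) = (18495361, 948792)
(x_5, y_5) = (39·18495361 + 380·2·948792, 39·948792 + 2·18495361) = (1442400999, 73993610)

39 2
3041 156
237159 12166
18495361 948792
1442400999 73993610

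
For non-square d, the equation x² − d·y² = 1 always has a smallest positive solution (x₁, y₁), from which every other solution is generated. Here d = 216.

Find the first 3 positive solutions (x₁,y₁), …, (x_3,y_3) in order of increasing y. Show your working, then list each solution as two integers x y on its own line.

√216 → a₀=14, period (1,2,3,2,1,28); ℓ=6 even so k=5
i=0: a=14 ⇒ p=14, q=1
…
i=4: a=2 ⇒ p=338, q=23
i=5: a=1 ⇒ p=485, q=33
(x₁, y₁) = (485, 33);  485² − 216·33² = 1 ✓
(485+33√216)^2 = 470449 + 32010√216
(485+33√216)^3 = 456335045 + 31049667√216

485 33
470449 32010
456335045 31049667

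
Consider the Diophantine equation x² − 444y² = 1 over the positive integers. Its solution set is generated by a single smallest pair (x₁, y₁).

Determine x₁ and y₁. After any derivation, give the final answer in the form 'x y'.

295 14

[21; 14,42] for √444; ℓ=2 ⇒ convergent index 1
k=0  a_k=21  p_k/q_k = 21/1
k=1  a_k=14  p_k/q_k = 295/14
(x₁, y₁) = (295, 14);  295² − 444·14² = 1 ✓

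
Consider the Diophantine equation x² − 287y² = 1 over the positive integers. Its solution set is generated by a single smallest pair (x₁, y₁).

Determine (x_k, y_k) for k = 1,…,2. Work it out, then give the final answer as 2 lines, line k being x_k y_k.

288 17
165887 9792

d=287: √d = [16; 1,15,1,32] (ℓ=4, even), read p_3/q_3
k=0  a_k=16  p_k/q_k = 16/1
…
k=2  a_k=15  p_k/q_k = 271/16
k=3  a_k=1  p_k/q_k = 288/17
→ (288, 17).  Check: 288²=82944, 287·17²=82943, difference 1.
k=2:  x_2 = 288·288+287·17·17 = 165887,  y_2 = 288·17+17·288 = 9792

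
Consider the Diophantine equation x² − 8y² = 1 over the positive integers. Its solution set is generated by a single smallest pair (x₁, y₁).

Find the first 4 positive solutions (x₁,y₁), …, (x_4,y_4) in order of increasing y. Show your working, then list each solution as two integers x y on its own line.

3 1
17 6
99 35
577 204

√8 → a₀=2, period (1,4); ℓ=2 even so k=1
i=0: a=2 ⇒ p=2, q=1
i=1: a=1 ⇒ p=3, q=1
fundamental: x₁=3, y₁=1  (since 9 − 8·1 = 1)
(x_2, y_2) = (3·3 + 8·1·1, 3·1 + 1·3) = (17, 6)
(x_3, y_3) = (3·17 + 8·1·6, 3·6 + 1·17) = (99, 35)
(x_4, y_4) = (3·99 + 8·1·35, 3·35 + 1·99) = (577, 204)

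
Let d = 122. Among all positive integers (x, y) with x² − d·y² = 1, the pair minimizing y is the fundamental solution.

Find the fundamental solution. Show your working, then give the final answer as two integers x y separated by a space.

√122 = [11; 22, …], period ℓ=1 (odd) → k=1
step 0: (11, 1)  from 11·(1,0) + (0,1)
step 1: (243, 22)  from 22·(11,1) + (1,0)
→ (243, 22).  Check: 243²=59049, 122·22²=59048, difference 1.

243 22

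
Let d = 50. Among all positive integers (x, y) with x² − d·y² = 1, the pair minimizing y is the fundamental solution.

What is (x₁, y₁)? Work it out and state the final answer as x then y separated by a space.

[7; 14] for √50; ℓ=1 ⇒ convergent index 1
step 0: (7, 1)  from 7·(1,0) + (0,1)
step 1: (99, 14)  from 14·(7,1) + (1,0)
fundamental: x₁=99, y₁=14  (since 9801 − 50·196 = 1)

99 14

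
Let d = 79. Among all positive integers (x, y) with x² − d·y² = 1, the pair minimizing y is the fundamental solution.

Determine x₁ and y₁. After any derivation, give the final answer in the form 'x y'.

80 9

d=79: √d = [8; 1,7,1,16] (ℓ=4, even), read p_3/q_3
step 0: (8, 1)  from 8·(1,0) + (0,1)
…
step 2: (71, 8)  from 7·(9,1) + (8,1)
step 3: (80, 9)  from 1·(71,8) + (9,1)
fundamental: x₁=80, y₁=9  (since 6400 − 79·81 = 1)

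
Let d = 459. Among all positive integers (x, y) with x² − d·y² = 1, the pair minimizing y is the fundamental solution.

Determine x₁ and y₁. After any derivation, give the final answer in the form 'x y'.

499850 23331

d=459: √d = [21; 2,2,1,4,21,4,1,2,2,42] (ℓ=10, even), read p_9/q_9
a_0=21:  p_0=21·1+0=21,  q_0=21·0+1=1
a_1=2:  p_1=2·21+1=43,  q_1=2·1+0=2
…
a_5=21:  p_5=21·707+150=14997,  q_5=21·33+7=700
a_6=4:  p_6=4·14997+707=60695,  q_6=4·700+33=2833
…
a_8=2:  p_8=2·75692+60695=212079,  q_8=2·3533+2833=9899
a_9=2:  p_9=2·212079+75692=499850,  q_9=2·9899+3533=23331
→ (499850, 23331).  Check: 499850²=249850022500, 459·23331²=249850022499, difference 1.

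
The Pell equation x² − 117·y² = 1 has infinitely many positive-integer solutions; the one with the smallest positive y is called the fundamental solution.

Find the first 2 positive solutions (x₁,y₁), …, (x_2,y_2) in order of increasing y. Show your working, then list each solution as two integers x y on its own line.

649 60
842401 77880

√117 → a₀=10, period (1,4,2,4,1,20); ℓ=6 even so k=5
a_0=10:  p_0=10·1+0=10,  q_0=10·0+1=1
a_1=1:  p_1=1·10+1=11,  q_1=1·1+0=1
a_2=4:  p_2=4·11+10=54,  q_2=4·1+1=5
a_3=2:  p_3=2·54+11=119,  q_3=2·5+1=11
a_4=4:  p_4=4·119+54=530,  q_4=4·11+5=49
a_5=1:  p_5=1·530+119=649,  q_5=1·49+11=60
→ (649, 60).  Check: 649²=421201, 117·60²=421200, difference 1.
(x_2, y_2) = (649·649 + 117·60·60, 649·60 + 60·649) = (842401, 77880)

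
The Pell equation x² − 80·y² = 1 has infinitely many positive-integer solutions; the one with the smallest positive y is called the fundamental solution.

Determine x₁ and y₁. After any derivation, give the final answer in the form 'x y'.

√80 = [8; 1,16, …], period ℓ=2 (even) → k=1
i=0: a=8 ⇒ p=8, q=1
i=1: a=1 ⇒ p=9, q=1
(x₁, y₁) = (9, 1);  9² − 80·1² = 1 ✓

9 1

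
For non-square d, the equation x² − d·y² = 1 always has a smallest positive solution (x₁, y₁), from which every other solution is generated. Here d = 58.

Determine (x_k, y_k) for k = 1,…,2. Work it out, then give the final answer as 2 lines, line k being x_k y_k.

19603 2574
768555217 100916244

d=58: √d = [7; 1,1,1,1,1,1,14] (ℓ=7, odd), read p_13/q_13
step 0: (7, 1)  from 7·(1,0) + (0,1)
step 1: (8, 1)  from 1·(7,1) + (1,0)
step 2: (15, 2)  from 1·(8,1) + (7,1)
…
step 6: (99, 13)  from 1·(61,8) + (38,5)
…
step 9: (2993, 393)  from 1·(1546,203) + (1447,190)
step 10: (4539, 596)  from 1·(2993,393) + (1546,203)
step 11: (7532, 989)  from 1·(4539,596) + (2993,393)
step 12: (12071, 1585)  from 1·(7532,989) + (4539,596)
step 13: (19603, 2574)  from 1·(12071,1585) + (7532,989)
fundamental: x₁=19603, y₁=2574  (since 384277609 − 58·6625476 = 1)
n=2: (19603,2574)∘(19603,2574) = (19603·19603+58·2574·2574, 19603·2574+2574·19603) = (768555217,100916244)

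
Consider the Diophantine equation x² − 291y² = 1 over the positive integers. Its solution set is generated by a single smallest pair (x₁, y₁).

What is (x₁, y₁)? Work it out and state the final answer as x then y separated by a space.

290 17

d=291: √d = [17; 17,34] (ℓ=2, even), read p_1/q_1
step 0: (17, 1)  from 17·(1,0) + (0,1)
step 1: (290, 17)  from 17·(17,1) + (1,0)
fundamental: x₁=290, y₁=17  (since 84100 − 291·289 = 1)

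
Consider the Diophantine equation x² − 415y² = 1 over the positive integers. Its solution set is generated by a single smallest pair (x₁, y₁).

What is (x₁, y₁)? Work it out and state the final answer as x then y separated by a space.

18412804 903849

√415 = [20; 2,1,2,4,6,…,1,2,40, …], period ℓ=16 (even) → k=15
a_0=20:  p_0=20·1+0=20,  q_0=20·0+1=1
…
a_2=1:  p_2=1·41+20=61,  q_2=1·2+1=3
a_3=2:  p_3=2·61+41=163,  q_3=2·3+2=8
…
a_6=1:  p_6=1·4441+713=5154,  q_6=1·218+35=253
a_7=1:  p_7=1·5154+4441=9595,  q_7=1·253+218=471
…
a_10=1:  p_10=1·43534+33939=77473,  q_10=1·2137+1666=3803
a_11=6:  p_11=6·77473+43534=508372,  q_11=6·3803+2137=24955
a_12=4:  p_12=4·508372+77473=2110961,  q_12=4·24955+3803=103623
a_13=2:  p_13=2·2110961+508372=4730294,  q_13=2·103623+24955=232201
a_14=1:  p_14=1·4730294+2110961=6841255,  q_14=1·232201+103623=335824
a_15=2:  p_15=2·6841255+4730294=18412804,  q_15=2·335824+232201=903849
→ (18412804, 903849).  Check: 18412804²=339031351142416, 415·903849²=339031351142415, difference 1.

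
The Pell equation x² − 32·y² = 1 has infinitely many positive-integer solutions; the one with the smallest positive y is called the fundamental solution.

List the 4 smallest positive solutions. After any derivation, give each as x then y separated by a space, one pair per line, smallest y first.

d=32: √d = [5; 1,1,1,10] (ℓ=4, even), read p_3/q_3
i=0: a=5 ⇒ p=5, q=1
…
i=2: a=1 ⇒ p=11, q=2
i=3: a=1 ⇒ p=17, q=3
(x₁, y₁) = (17, 3);  17² − 32·3² = 1 ✓
(17+3√32)^2 = 577 + 102√32
(17+3√32)^3 = 19601 + 3465√32
(17+3√32)^4 = 665857 + 117708√32

17 3
577 102
19601 3465
665857 117708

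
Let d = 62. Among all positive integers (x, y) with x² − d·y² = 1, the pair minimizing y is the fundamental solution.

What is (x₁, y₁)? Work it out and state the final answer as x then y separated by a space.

[7; 1,6,1,14] for √62; ℓ=4 ⇒ convergent index 3
k=0  a_k=7  p_k/q_k = 7/1
k=1  a_k=1  p_k/q_k = 8/1
k=2  a_k=6  p_k/q_k = 55/7
k=3  a_k=1  p_k/q_k = 63/8
→ (63, 8).  Check: 63²=3969, 62·8²=3968, difference 1.

63 8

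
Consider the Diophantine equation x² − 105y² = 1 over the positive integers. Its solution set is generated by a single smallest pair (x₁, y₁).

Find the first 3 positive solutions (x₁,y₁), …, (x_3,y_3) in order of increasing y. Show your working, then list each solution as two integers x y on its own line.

41 4
3361 328
275561 26892

[10; 4,20] for √105; ℓ=2 ⇒ convergent index 1
a_0=10:  p_0=10·1+0=10,  q_0=10·0+1=1
a_1=4:  p_1=4·10+1=41,  q_1=4·1+0=4
fundamental: x₁=41, y₁=4  (since 1681 − 105·16 = 1)
n=2: (41,4)∘(41,4) = (41·41+105·4·4, 41·4+4·41) = (3361,328)
n=3: (3361,328)∘(41,4) = (41·3361+105·4·328, 41·328+4·3361) = (275561,26892)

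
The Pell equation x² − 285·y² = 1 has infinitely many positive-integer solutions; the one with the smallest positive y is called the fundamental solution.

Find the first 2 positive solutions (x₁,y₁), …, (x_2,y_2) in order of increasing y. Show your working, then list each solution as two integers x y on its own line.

2431 144
11819521 700128

√285 → a₀=16, period (1,7,2,7,1,32); ℓ=6 even so k=5
k=0  a_k=16  p_k/q_k = 16/1
…
k=4  a_k=7  p_k/q_k = 2144/127
k=5  a_k=1  p_k/q_k = 2431/144
fundamental: x₁=2431, y₁=144  (since 5909761 − 285·20736 = 1)
(x_2, y_2) = (2431·2431 + 285·144·144, 2431·144 + 144·2431) = (11819521, 700128)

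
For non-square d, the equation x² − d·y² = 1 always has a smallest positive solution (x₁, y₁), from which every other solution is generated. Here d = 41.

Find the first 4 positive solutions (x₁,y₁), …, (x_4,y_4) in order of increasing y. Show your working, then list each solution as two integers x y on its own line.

√41 → a₀=6, period (2,2,12); ℓ=3 odd so k=5
k=0  a_k=6  p_k/q_k = 6/1
k=1  a_k=2  p_k/q_k = 13/2
k=2  a_k=2  p_k/q_k = 32/5
…
k=4  a_k=2  p_k/q_k = 826/129
k=5  a_k=2  p_k/q_k = 2049/320
(x₁, y₁) = (2049, 320);  2049² − 41·320² = 1 ✓
n=2: (2049,320)∘(2049,320) = (2049·2049+41·320·320, 2049·320+320·2049) = (8396801,1311360)
n=3: (8396801,1311360)∘(2049,320) = (2049·8396801+41·320·1311360, 2049·1311360+320·8396801) = (34410088449,5373952960)
n=4: (34410088449,5373952960)∘(2049,320) = (2049·34410088449+41·320·5373952960, 2049·5373952960+320·34410088449) = (141012534067201,22022457918720)

2049 320
8396801 1311360
34410088449 5373952960
141012534067201 22022457918720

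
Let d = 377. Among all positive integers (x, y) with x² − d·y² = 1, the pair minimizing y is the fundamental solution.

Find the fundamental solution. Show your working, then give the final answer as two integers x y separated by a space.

233 12

[19; 2,2,2,38] for √377; ℓ=4 ⇒ convergent index 3
step 0: (19, 1)  from 19·(1,0) + (0,1)
step 1: (39, 2)  from 2·(19,1) + (1,0)
step 2: (97, 5)  from 2·(39,2) + (19,1)
step 3: (233, 12)  from 2·(97,5) + (39,2)
(x₁, y₁) = (233, 12);  233² − 377·12² = 1 ✓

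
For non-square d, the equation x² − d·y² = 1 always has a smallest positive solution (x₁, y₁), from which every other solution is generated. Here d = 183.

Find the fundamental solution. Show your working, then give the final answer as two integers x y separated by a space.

487 36

[13; 1,1,8,1,1,26] for √183; ℓ=6 ⇒ convergent index 5
a_0=13:  p_0=13·1+0=13,  q_0=13·0+1=1
a_1=1:  p_1=1·13+1=14,  q_1=1·1+0=1
a_2=1:  p_2=1·14+13=27,  q_2=1·1+1=2
a_3=8:  p_3=8·27+14=230,  q_3=8·2+1=17
a_4=1:  p_4=1·230+27=257,  q_4=1·17+2=19
a_5=1:  p_5=1·257+230=487,  q_5=1·19+17=36
→ (487, 36).  Check: 487²=237169, 183·36²=237168, difference 1.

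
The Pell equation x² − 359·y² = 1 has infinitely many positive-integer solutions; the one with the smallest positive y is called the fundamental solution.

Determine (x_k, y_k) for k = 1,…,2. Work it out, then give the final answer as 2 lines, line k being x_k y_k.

√359 = [18; 1,17,1,36, …], period ℓ=4 (even) → k=3
a_0=18:  p_0=18·1+0=18,  q_0=18·0+1=1
…
a_2=17:  p_2=17·19+18=341,  q_2=17·1+1=18
a_3=1:  p_3=1·341+19=360,  q_3=1·18+1=19
→ (360, 19).  Check: 360²=129600, 359·19²=129599, difference 1.
k=2:  x_2 = 360·360+359·19·19 = 259199,  y_2 = 360·19+19·360 = 13680

360 19
259199 13680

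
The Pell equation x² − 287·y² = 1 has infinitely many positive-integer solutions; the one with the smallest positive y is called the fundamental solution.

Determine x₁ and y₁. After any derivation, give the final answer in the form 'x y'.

288 17

d=287: √d = [16; 1,15,1,32] (ℓ=4, even), read p_3/q_3
i=0: a=16 ⇒ p=16, q=1
i=1: a=1 ⇒ p=17, q=1
i=2: a=15 ⇒ p=271, q=16
i=3: a=1 ⇒ p=288, q=17
→ (288, 17).  Check: 288²=82944, 287·17²=82943, difference 1.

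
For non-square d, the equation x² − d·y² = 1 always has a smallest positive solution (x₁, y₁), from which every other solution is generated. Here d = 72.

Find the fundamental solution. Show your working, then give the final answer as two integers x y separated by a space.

√72 = [8; 2,16, …], period ℓ=2 (even) → k=1
a_0=8:  p_0=8·1+0=8,  q_0=8·0+1=1
a_1=2:  p_1=2·8+1=17,  q_1=2·1+0=2
fundamental: x₁=17, y₁=2  (since 289 − 72·4 = 1)

17 2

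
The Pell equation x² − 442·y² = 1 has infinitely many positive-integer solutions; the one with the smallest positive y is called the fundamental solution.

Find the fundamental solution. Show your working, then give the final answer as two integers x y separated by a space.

883 42

[21; 42] for √442; ℓ=1 ⇒ convergent index 1
step 0: (21, 1)  from 21·(1,0) + (0,1)
step 1: (883, 42)  from 42·(21,1) + (1,0)
→ (883, 42).  Check: 883²=779689, 442·42²=779688, difference 1.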